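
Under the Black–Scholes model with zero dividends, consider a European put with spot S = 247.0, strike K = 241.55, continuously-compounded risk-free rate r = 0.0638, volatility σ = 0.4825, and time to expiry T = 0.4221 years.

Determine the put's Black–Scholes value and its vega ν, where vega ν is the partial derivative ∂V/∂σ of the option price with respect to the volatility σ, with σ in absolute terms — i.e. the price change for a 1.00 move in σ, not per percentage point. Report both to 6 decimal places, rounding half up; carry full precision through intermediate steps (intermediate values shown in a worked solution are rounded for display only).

σ√T = 0.4825·√0.4221 = 0.313477
d₁ = (ln(S/K) + (r+σ²/2)T) / (σ√T) = (ln(247.0/241.55) + (0.0638+0.4825²/2)·0.4221) / 0.313477 = (0.022312 + 0.076064) / 0.313477 = 0.313821
d₂ = d₁ − σ√T = 0.313821 − 0.313477 = 0.000345
e^{−rT} = e^{−0.0638·0.4221} = 0.973429
N(−d₁) = 0.376828,  N(−d₂) = 0.499862
Put price V = K·e^{−rT}·N(−d₂) − S·N(−d₁) = 117.533598 − 93.076616 = 24.456982
φ(d₁) = (1/√(2π))·e^{−d₁²/2} = 0.379773
ν = S·φ(d₁)·√T = 60.943756

price = 24.456982
ν = 60.943756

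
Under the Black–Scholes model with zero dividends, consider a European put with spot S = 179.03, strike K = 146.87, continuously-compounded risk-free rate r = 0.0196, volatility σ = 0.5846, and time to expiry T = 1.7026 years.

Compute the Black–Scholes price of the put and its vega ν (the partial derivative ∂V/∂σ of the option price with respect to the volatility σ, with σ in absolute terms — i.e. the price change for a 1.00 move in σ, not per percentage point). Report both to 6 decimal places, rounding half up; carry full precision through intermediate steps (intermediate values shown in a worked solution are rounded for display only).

σ√T = 0.5846·√1.7026 = 0.762808
d₁ = (ln(S/K) + (r+σ²/2)T) / (σ√T) = (ln(179.03/146.87) + (0.0196+0.5846²/2)·1.7026) / 0.762808 = (0.198006 + 0.324309) / 0.762808 = 0.684726
d₂ = d₁ − σ√T = 0.684726 − 0.762808 = -0.078082
e^{−rT} = e^{−0.0196·1.7026} = 0.967180
N(−d₁) = 0.246758,  N(−d₂) = 0.531118
Put price V = K·e^{−rT}·N(−d₂) − S·N(−d₁) = 75.445213 − 44.177157 = 31.268056
φ(d₁) = (1/√(2π))·e^{−d₁²/2} = 0.315574
ν = S·φ(d₁)·√T = 73.719564

price = 31.268056
ν = 73.719564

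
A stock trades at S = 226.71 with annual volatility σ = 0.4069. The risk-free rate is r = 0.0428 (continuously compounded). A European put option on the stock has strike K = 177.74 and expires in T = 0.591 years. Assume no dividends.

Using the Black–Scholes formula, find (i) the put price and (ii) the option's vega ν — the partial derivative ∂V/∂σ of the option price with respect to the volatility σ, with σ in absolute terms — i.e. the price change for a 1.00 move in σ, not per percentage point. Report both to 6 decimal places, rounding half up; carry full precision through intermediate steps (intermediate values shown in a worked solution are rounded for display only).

price = 6.661986
ν = 41.530707

σ√T = 0.4069·√0.591 = 0.312811
d₁ = (ln(S/K) + (r+σ²/2)T) / (σ√T) = (ln(226.71/177.74) + (0.0428+0.4069²/2)·0.591) / 0.312811 = (0.243350 + 0.074220) / 0.312811 = 1.015215
d₂ = d₁ − σ√T = 1.015215 − 0.312811 = 0.702404
e^{−rT} = e^{−0.0428·0.591} = 0.975022
N(−d₁) = 0.155002,  N(−d₂) = 0.241214
Put price V = K·e^{−rT}·N(−d₂) − S·N(−d₁) = 41.802434 − 35.140448 = 6.661986
φ(d₁) = (1/√(2π))·e^{−d₁²/2} = 0.238290
ν = S·φ(d₁)·√T = 41.530707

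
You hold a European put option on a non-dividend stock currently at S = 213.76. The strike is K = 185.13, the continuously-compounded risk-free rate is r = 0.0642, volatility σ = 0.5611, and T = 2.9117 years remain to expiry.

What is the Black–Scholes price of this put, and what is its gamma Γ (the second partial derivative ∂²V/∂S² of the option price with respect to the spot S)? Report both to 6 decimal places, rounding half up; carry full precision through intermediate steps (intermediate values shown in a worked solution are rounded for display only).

σ√T = 0.5611·√2.9117 = 0.957444
d₁ = (ln(S/K) + (r+σ²/2)T) / (σ√T) = (ln(213.76/185.13) + (0.0642+0.5611²/2)·2.9117) / 0.957444 = (0.143796 + 0.645281) / 0.957444 = 0.824149
d₂ = d₁ − σ√T = 0.824149 − 0.957444 = -0.133296
e^{−rT} = e^{−0.0642·2.9117} = 0.829501
N(−d₁) = 0.204928,  N(−d₂) = 0.553020
Put price V = K·e^{−rT}·N(−d₂) − S·N(−d₁) = 84.924822 − 43.805305 = 41.119518
φ(d₁) = (1/√(2π))·e^{−d₁²/2} = 0.284066
Γ = φ(d₁) / (S·σ·√T) = 0.001388

price = 41.119518
Γ = 0.001388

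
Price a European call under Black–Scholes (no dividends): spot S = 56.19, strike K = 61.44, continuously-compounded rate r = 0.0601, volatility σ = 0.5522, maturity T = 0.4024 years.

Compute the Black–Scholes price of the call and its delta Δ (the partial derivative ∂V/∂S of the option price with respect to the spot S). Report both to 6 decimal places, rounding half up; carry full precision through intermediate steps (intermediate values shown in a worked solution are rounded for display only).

σ√T = 0.5522·√0.4024 = 0.350288
d₁ = (ln(S/K) + (r+σ²/2)T) / (σ√T) = (ln(56.19/61.44) + (0.0601+0.5522²/2)·0.4024) / 0.350288 = (-0.089322 + 0.085535) / 0.350288 = -0.010812
d₂ = d₁ − σ√T = -0.010812 − 0.350288 = -0.361100
e^{−rT} = e^{−0.0601·0.4024} = 0.976106
N(d₁) = 0.495687,  N(d₂) = 0.359012
Call price V = S·N(d₁) − K·e^{−rT}·N(d₂) = 27.852646 − 21.530675 = 6.321971
Δ = N(d₁) = 0.495687

price = 6.321971
Δ = 0.495687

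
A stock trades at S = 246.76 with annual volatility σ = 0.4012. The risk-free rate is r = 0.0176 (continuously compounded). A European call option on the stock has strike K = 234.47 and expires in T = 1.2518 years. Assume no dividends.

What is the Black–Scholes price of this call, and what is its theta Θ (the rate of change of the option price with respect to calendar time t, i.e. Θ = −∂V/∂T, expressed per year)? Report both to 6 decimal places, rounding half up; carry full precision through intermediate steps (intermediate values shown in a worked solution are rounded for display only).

σ√T = 0.4012·√1.2518 = 0.448878
d₁ = (ln(S/K) + (r+σ²/2)T) / (σ√T) = (ln(246.76/234.47) + (0.0176+0.4012²/2)·1.2518) / 0.448878 = (0.051089 + 0.122777) / 0.448878 = 0.387335
d₂ = d₁ − σ√T = 0.387335 − 0.448878 = -0.061544
e^{−rT} = e^{−0.0176·1.2518} = 0.978209
N(d₁) = 0.650746,  N(d₂) = 0.475463
Call price V = S·N(d₁) − K·e^{−rT}·N(d₂) = 160.578018 − 109.052579 = 51.525438
φ(d₁) = (1/√(2π))·e^{−d₁²/2} = 0.370111
Θ = −S·φ(d₁)·σ/(2√T) − r·K·e^{−rT}·N(d₂) = −16.374577 − 1.919325 = -18.293903

price = 51.525438
Θ = -18.293903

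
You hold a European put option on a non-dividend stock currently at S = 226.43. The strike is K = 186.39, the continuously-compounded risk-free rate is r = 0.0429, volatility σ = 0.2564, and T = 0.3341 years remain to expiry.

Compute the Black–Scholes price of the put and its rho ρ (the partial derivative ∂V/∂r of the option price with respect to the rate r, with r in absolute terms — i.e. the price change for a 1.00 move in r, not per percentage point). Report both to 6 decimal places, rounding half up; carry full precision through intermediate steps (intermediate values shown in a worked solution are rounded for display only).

price = 1.082761
ρ = -5.575973

σ√T = 0.2564·√0.3341 = 0.148203
d₁ = (ln(S/K) + (r+σ²/2)T) / (σ√T) = (ln(226.43/186.39) + (0.0429+0.2564²/2)·0.3341) / 0.148203 = (0.194595 + 0.025315) / 0.148203 = 1.483842
d₂ = d₁ − σ√T = 1.483842 − 0.148203 = 1.335640
e^{−rT} = e^{−0.0429·0.3341} = 0.985769
N(−d₁) = 0.068925,  N(−d₂) = 0.090834
Put price V = K·e^{−rT}·N(−d₂) − S·N(−d₁) = 16.689534 − 15.606773 = 1.082761
ρ = −K·T·e^{−rT}·N(−d₂) = -5.575973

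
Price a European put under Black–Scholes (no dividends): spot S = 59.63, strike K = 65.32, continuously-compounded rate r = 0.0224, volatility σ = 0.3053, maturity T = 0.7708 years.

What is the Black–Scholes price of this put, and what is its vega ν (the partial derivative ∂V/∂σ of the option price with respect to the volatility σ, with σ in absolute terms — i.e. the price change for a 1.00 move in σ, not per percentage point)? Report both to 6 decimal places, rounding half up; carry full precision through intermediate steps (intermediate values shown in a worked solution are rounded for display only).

σ√T = 0.3053·√0.7708 = 0.268039
d₁ = (ln(S/K) + (r+σ²/2)T) / (σ√T) = (ln(59.63/65.32) + (0.0224+0.3053²/2)·0.7708) / 0.268039 = (-0.091139 + 0.053188) / 0.268039 = -0.141588
d₂ = d₁ − σ√T = -0.141588 − 0.268039 = -0.409627
e^{−rT} = e^{−0.0224·0.7708} = 0.982882
N(−d₁) = 0.556297,  N(−d₂) = 0.658960
Put price V = K·e^{−rT}·N(−d₂) − S·N(−d₁) = 42.306479 − 33.172013 = 9.134466
φ(d₁) = (1/√(2π))·e^{−d₁²/2} = 0.394963
ν = S·φ(d₁)·√T = 20.677238

price = 9.134466
ν = 20.677238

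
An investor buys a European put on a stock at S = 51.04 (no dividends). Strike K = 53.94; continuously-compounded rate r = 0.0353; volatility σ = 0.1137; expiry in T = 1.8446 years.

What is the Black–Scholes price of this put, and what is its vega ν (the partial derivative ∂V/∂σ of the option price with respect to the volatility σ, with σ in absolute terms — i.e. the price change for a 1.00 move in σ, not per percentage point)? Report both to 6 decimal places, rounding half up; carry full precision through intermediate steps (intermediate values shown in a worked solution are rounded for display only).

price = 2.882007
ν = 27.381310

σ√T = 0.1137·√1.8446 = 0.154423
d₁ = (ln(S/K) + (r+σ²/2)T) / (σ√T) = (ln(51.04/53.94) + (0.0353+0.1137²/2)·1.8446) / 0.154423 = (-0.055263 + 0.077038) / 0.154423 = 0.141008
d₂ = d₁ − σ√T = 0.141008 − 0.154423 = -0.013415
e^{−rT} = e^{−0.0353·1.8446} = 0.936960
N(−d₁) = 0.443932,  N(−d₂) = 0.505351
Put price V = K·e^{−rT}·N(−d₂) − S·N(−d₁) = 25.540280 − 22.658273 = 2.882007
φ(d₁) = (1/√(2π))·e^{−d₁²/2} = 0.394996
ν = S·φ(d₁)·√T = 27.381310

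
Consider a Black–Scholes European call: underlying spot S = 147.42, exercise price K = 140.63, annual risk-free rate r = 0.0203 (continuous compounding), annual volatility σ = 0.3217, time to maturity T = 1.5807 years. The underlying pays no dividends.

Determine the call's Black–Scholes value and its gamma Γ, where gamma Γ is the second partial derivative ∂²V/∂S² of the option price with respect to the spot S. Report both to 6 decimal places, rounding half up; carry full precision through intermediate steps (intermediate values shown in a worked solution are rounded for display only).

σ√T = 0.3217·√1.5807 = 0.404460
d₁ = (ln(S/K) + (r+σ²/2)T) / (σ√T) = (ln(147.42/140.63) + (0.0203+0.3217²/2)·1.5807) / 0.404460 = (0.047153 + 0.113882) / 0.404460 = 0.398149
d₂ = d₁ − σ√T = 0.398149 − 0.404460 = -0.006311
e^{−rT} = e^{−0.0203·1.5807} = 0.968421
N(d₁) = 0.654740,  N(d₂) = 0.497482
Call price V = S·N(d₁) − K·e^{−rT}·N(d₂) = 96.521763 − 67.751657 = 28.770106
φ(d₁) = (1/√(2π))·e^{−d₁²/2} = 0.368542
Γ = φ(d₁) / (S·σ·√T) = 0.006181

price = 28.770106
Γ = 0.006181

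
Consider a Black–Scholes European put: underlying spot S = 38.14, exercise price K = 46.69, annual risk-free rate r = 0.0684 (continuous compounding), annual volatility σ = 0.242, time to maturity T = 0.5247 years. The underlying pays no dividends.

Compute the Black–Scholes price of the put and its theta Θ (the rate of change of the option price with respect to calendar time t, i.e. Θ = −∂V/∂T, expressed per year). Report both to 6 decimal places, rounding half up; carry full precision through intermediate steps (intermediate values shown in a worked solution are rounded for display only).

price = 7.568750
Θ = 0.865354

σ√T = 0.242·√0.5247 = 0.175296
d₁ = (ln(S/K) + (r+σ²/2)T) / (σ√T) = (ln(38.14/46.69) + (0.0684+0.242²/2)·0.5247) / 0.175296 = (-0.202266 + 0.051254) / 0.175296 = -0.861475
d₂ = d₁ − σ√T = -0.861475 − 0.175296 = -1.036770
e^{−rT} = e^{−0.0684·0.5247} = 0.964747
N(−d₁) = 0.805512,  N(−d₂) = 0.850079
Put price V = K·e^{−rT}·N(−d₂) − S·N(−d₁) = 38.290964 − 30.722214 = 7.568750
φ(d₁) = (1/√(2π))·e^{−d₁²/2} = 0.275269
Θ = −S·φ(d₁)·σ/(2√T) + r·K·e^{−rT}·N(−d₂) = −1.753748 + 2.619102 = 0.865354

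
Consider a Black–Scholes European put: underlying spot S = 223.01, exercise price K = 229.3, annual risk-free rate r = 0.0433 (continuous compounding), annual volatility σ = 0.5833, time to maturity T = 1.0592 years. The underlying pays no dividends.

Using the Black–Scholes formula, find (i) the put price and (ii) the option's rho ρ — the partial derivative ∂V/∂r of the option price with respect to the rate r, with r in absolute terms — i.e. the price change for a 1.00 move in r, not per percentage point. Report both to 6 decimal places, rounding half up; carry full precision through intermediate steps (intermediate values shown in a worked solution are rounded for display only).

price = 50.175657
ρ = -140.689911

σ√T = 0.5833·√1.0592 = 0.600317
d₁ = (ln(S/K) + (r+σ²/2)T) / (σ√T) = (ln(223.01/229.3) + (0.0433+0.5833²/2)·1.0592) / 0.600317 = (-0.027815 + 0.226054) / 0.600317 = 0.330224
d₂ = d₁ − σ√T = 0.330224 − 0.600317 = -0.270093
e^{−rT} = e^{−0.0433·1.0592} = 0.955172
N(−d₁) = 0.370615,  N(−d₂) = 0.606456
Put price V = K·e^{−rT}·N(−d₂) − S·N(−d₁) = 132.826578 − 82.650921 = 50.175657
ρ = −K·T·e^{−rT}·N(−d₂) = -140.689911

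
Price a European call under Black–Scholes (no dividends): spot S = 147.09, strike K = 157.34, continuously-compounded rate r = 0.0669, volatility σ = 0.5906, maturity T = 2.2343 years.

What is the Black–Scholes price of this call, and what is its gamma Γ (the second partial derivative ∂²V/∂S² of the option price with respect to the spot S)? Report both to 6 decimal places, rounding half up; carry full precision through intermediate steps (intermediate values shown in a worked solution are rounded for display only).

price = 54.184254
Γ = 0.002663

σ√T = 0.5906·√2.2343 = 0.882804
d₁ = (ln(S/K) + (r+σ²/2)T) / (σ√T) = (ln(147.09/157.34) + (0.0669+0.5906²/2)·2.2343) / 0.882804 = (-0.067364 + 0.539146) / 0.882804 = 0.534413
d₂ = d₁ − σ√T = 0.534413 − 0.882804 = -0.348391
e^{−rT} = e^{−0.0669·2.2343} = 0.861160
N(d₁) = 0.703472,  N(d₂) = 0.363773
Call price V = S·N(d₁) − K·e^{−rT}·N(d₂) = 103.473691 − 49.289437 = 54.184254
φ(d₁) = (1/√(2π))·e^{−d₁²/2} = 0.345855
Γ = φ(d₁) / (S·σ·√T) = 0.002663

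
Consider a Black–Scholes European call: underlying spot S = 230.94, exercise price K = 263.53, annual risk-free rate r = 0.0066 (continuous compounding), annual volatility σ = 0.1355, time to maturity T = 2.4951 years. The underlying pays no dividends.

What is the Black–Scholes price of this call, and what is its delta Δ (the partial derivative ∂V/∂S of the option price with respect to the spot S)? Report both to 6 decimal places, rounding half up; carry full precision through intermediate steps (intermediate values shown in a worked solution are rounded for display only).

price = 9.700348
Δ = 0.332576

σ√T = 0.1355·√2.4951 = 0.214034
d₁ = (ln(S/K) + (r+σ²/2)T) / (σ√T) = (ln(230.94/263.53) + (0.0066+0.1355²/2)·2.4951) / 0.214034 = (-0.132009 + 0.039373) / 0.214034 = -0.432811
d₂ = d₁ − σ√T = -0.432811 − 0.214034 = -0.646845
e^{−rT} = e^{−0.0066·2.4951} = 0.983667
N(d₁) = 0.332576,  N(d₂) = 0.258866
Call price V = S·N(d₁) − K·e^{−rT}·N(d₂) = 76.805146 − 67.104799 = 9.700348
Δ = N(d₁) = 0.332576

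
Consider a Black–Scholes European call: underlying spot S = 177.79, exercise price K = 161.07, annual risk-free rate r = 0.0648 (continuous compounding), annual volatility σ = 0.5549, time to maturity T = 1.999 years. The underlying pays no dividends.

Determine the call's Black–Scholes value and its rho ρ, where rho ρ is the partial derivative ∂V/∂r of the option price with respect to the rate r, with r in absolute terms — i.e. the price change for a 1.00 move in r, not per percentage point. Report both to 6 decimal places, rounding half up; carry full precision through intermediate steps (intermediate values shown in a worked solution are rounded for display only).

σ√T = 0.5549·√1.999 = 0.784551
d₁ = (ln(S/K) + (r+σ²/2)T) / (σ√T) = (ln(177.79/161.07) + (0.0648+0.5549²/2)·1.999) / 0.784551 = (0.098764 + 0.437295) / 0.784551 = 0.683269
d₂ = d₁ − σ√T = 0.683269 − 0.784551 = -0.101282
e^{−rT} = e^{−0.0648·1.999} = 0.878504
N(d₁) = 0.752782,  N(d₂) = 0.459663
Call price V = S·N(d₁) − K·e^{−rT}·N(d₂) = 133.837032 − 65.042630 = 68.794401
ρ = K·T·e^{−rT}·N(d₂) = 130.020218

price = 68.794401
ρ = 130.020218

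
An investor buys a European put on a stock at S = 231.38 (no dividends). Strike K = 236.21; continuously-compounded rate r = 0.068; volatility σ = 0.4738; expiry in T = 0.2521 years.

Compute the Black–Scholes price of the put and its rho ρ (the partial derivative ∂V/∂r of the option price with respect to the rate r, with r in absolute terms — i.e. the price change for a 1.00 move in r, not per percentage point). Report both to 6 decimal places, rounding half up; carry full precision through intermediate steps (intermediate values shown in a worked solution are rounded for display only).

σ√T = 0.4738·√0.2521 = 0.237893
d₁ = (ln(S/K) + (r+σ²/2)T) / (σ√T) = (ln(231.38/236.21) + (0.068+0.4738²/2)·0.2521) / 0.237893 = (-0.020660 + 0.045439) / 0.237893 = 0.104162
d₂ = d₁ − σ√T = 0.104162 − 0.237893 = -0.133731
e^{−rT} = e^{−0.068·0.2521} = 0.983003
N(−d₁) = 0.458520,  N(−d₂) = 0.553192
Put price V = K·e^{−rT}·N(−d₂) − S·N(−d₁) = 128.448584 − 106.092427 = 22.356157
ρ = −K·T·e^{−rT}·N(−d₂) = -32.381888

price = 22.356157
ρ = -32.381888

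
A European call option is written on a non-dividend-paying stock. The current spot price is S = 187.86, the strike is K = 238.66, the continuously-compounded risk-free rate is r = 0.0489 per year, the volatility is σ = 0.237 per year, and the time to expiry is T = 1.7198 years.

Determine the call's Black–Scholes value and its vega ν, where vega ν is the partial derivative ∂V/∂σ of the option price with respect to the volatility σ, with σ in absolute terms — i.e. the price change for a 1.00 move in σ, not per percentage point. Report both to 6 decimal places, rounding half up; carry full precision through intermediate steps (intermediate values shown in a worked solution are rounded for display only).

σ√T = 0.237·√1.7198 = 0.310805
d₁ = (ln(S/K) + (r+σ²/2)T) / (σ√T) = (ln(187.86/238.66) + (0.0489+0.237²/2)·1.7198) / 0.310805 = (-0.239343 + 0.132398) / 0.310805 = -0.344091
d₂ = d₁ − σ√T = -0.344091 − 0.310805 = -0.654895
e^{−rT} = e^{−0.0489·1.7198} = 0.919341
N(d₁) = 0.365389,  N(d₂) = 0.256268
Call price V = S·N(d₁) − K·e^{−rT}·N(d₂) = 68.641972 − 56.227642 = 12.414331
φ(d₁) = (1/√(2π))·e^{−d₁²/2} = 0.376011
ν = S·φ(d₁)·√T = 92.634645

price = 12.414331
ν = 92.634645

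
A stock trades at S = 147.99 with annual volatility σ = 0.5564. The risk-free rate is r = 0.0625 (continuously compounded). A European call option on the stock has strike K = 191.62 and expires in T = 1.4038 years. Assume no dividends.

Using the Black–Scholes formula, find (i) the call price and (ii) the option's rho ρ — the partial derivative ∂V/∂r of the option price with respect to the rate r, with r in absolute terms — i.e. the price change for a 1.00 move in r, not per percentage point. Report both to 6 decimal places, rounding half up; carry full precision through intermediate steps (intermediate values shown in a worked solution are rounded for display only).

price = 29.354646
ρ = 68.527733

σ√T = 0.5564·√1.4038 = 0.659234
d₁ = (ln(S/K) + (r+σ²/2)T) / (σ√T) = (ln(147.99/191.62) + (0.0625+0.5564²/2)·1.4038) / 0.659234 = (-0.258370 + 0.305032) / 0.659234 = 0.070783
d₂ = d₁ − σ√T = 0.070783 − 0.659234 = -0.588451
e^{−rT} = e^{−0.0625·1.4038} = 0.916001
N(d₁) = 0.528215,  N(d₂) = 0.278115
Call price V = S·N(d₁) − K·e^{−rT}·N(d₂) = 78.170527 − 48.815881 = 29.354646
ρ = K·T·e^{−rT}·N(d₂) = 68.527733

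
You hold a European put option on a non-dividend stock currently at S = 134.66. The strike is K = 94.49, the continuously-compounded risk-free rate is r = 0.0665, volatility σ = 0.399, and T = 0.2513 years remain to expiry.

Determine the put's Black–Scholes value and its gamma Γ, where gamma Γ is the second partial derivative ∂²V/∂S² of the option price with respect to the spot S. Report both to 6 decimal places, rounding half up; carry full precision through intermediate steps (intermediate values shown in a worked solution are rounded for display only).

σ√T = 0.399·√0.2513 = 0.200018
d₁ = (ln(S/K) + (r+σ²/2)T) / (σ√T) = (ln(134.66/94.49) + (0.0665+0.399²/2)·0.2513) / 0.200018 = (0.354259 + 0.036715) / 0.200018 = 1.954694
d₂ = d₁ − σ√T = 1.954694 − 0.200018 = 1.754676
e^{−rT} = e^{−0.0665·0.2513} = 0.983427
N(−d₁) = 0.025310,  N(−d₂) = 0.039657
Put price V = K·e^{−rT}·N(−d₂) − S·N(−d₁) = 3.685120 − 3.408187 = 0.276933
φ(d₁) = (1/√(2π))·e^{−d₁²/2} = 0.059051
Γ = φ(d₁) / (S·σ·√T) = 0.002192

price = 0.276933
Γ = 0.002192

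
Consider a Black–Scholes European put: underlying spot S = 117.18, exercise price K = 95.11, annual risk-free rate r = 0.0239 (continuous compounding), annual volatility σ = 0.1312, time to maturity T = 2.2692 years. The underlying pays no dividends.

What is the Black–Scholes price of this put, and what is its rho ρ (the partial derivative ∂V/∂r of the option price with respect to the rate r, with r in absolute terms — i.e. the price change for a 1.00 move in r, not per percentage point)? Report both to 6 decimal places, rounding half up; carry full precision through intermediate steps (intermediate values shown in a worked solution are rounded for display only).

σ√T = 0.1312·√2.2692 = 0.197638
d₁ = (ln(S/K) + (r+σ²/2)T) / (σ√T) = (ln(117.18/95.11) + (0.0239+0.1312²/2)·2.2692) / 0.197638 = (0.208677 + 0.073764) / 0.197638 = 1.429085
d₂ = d₁ − σ√T = 1.429085 − 0.197638 = 1.231447
e^{−rT} = e^{−0.0239·2.2692} = 0.947211
N(−d₁) = 0.076490,  N(−d₂) = 0.109078
Put price V = K·e^{−rT}·N(−d₂) − S·N(−d₁) = 9.826736 − 8.963087 = 0.863648
ρ = −K·T·e^{−rT}·N(−d₂) = -22.298829

price = 0.863648
ρ = -22.298829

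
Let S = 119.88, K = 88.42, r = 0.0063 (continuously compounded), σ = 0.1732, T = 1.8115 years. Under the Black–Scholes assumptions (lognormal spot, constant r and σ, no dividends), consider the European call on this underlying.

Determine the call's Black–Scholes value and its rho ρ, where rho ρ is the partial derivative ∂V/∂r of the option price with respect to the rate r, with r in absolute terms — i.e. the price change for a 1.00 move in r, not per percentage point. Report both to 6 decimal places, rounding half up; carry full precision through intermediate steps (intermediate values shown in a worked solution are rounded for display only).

price = 33.424787
ρ = 141.280449

σ√T = 0.1732·√1.8115 = 0.233113
d₁ = (ln(S/K) + (r+σ²/2)T) / (σ√T) = (ln(119.88/88.42) + (0.0063+0.1732²/2)·1.8115) / 0.233113 = (0.304393 + 0.038583) / 0.233113 = 1.471286
d₂ = d₁ − σ√T = 1.471286 − 0.233113 = 1.238173
e^{−rT} = e^{−0.0063·1.8115} = 0.988652
N(d₁) = 0.929393,  N(d₂) = 0.892174
Call price V = S·N(d₁) − K·e^{−rT}·N(d₂) = 111.415651 − 77.990864 = 33.424787
ρ = K·T·e^{−rT}·N(d₂) = 141.280449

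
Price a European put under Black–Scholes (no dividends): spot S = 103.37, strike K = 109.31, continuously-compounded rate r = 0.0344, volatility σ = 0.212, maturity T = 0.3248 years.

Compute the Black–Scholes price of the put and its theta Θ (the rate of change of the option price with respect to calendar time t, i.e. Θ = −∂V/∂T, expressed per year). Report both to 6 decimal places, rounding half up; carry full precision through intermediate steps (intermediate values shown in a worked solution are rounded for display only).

σ√T = 0.212·√0.3248 = 0.120821
d₁ = (ln(S/K) + (r+σ²/2)T) / (σ√T) = (ln(103.37/109.31) + (0.0344+0.212²/2)·0.3248) / 0.120821 = (-0.055873 + 0.018472) / 0.120821 = -0.309557
d₂ = d₁ − σ√T = -0.309557 − 0.120821 = -0.430378
e^{−rT} = e^{−0.0344·0.3248} = 0.988889
N(−d₁) = 0.621551,  N(−d₂) = 0.666540
Put price V = K·e^{−rT}·N(−d₂) − S·N(−d₁) = 72.049916 − 64.249722 = 7.800195
φ(d₁) = (1/√(2π))·e^{−d₁²/2} = 0.380279
Θ = −S·φ(d₁)·σ/(2√T) + r·K·e^{−rT}·N(−d₂) = −7.311294 + 2.478517 = -4.832777

price = 7.800195
Θ = -4.832777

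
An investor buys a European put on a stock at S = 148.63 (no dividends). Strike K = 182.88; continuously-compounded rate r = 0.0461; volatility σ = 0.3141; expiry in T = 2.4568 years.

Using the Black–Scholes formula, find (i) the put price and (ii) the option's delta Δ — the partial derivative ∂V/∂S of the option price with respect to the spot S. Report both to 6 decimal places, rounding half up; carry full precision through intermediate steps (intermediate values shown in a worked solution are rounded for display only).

price = 38.200598
Δ = -0.478067

σ√T = 0.3141·√2.4568 = 0.492326
d₁ = (ln(S/K) + (r+σ²/2)T) / (σ√T) = (ln(148.63/182.88) + (0.0461+0.3141²/2)·2.4568) / 0.492326 = (-0.207370 + 0.234451) / 0.492326 = 0.055006
d₂ = d₁ − σ√T = 0.055006 − 0.492326 = -0.437320
e^{−rT} = e^{−0.0461·2.4568} = 0.892920
N(−d₁) = 0.478067,  N(−d₂) = 0.669060
Put price V = K·e^{−rT}·N(−d₂) − S·N(−d₁) = 109.255688 − 71.055090 = 38.200598
Δ = −N(−d₁) = -0.478067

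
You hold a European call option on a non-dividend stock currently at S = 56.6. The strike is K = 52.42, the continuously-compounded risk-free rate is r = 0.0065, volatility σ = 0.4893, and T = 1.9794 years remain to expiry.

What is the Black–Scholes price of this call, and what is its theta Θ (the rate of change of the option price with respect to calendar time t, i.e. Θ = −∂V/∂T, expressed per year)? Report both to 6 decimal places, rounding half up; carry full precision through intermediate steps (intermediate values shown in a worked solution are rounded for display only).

σ√T = 0.4893·√1.9794 = 0.688402
d₁ = (ln(S/K) + (r+σ²/2)T) / (σ√T) = (ln(56.6/52.42) + (0.0065+0.4893²/2)·1.9794) / 0.688402 = (0.076721 + 0.249815) / 0.688402 = 0.474338
d₂ = d₁ − σ√T = 0.474338 − 0.688402 = -0.214063
e^{−rT} = e^{−0.0065·1.9794} = 0.987216
N(d₁) = 0.682371,  N(d₂) = 0.415249
Call price V = S·N(d₁) − K·e^{−rT}·N(d₂) = 38.622181 − 21.489076 = 17.133106
φ(d₁) = (1/√(2π))·e^{−d₁²/2} = 0.356494
Θ = −S·φ(d₁)·σ/(2√T) − r·K·e^{−rT}·N(d₂) = −3.508710 − 0.139679 = -3.648389

price = 17.133106
Θ = -3.648389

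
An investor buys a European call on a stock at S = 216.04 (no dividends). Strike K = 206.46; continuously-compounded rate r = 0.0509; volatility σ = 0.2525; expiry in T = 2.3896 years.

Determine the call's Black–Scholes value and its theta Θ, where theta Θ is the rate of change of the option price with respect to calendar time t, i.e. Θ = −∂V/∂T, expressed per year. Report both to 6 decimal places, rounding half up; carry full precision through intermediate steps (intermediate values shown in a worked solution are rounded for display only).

price = 50.209089
Θ = -11.306060

σ√T = 0.2525·√2.3896 = 0.390323
d₁ = (ln(S/K) + (r+σ²/2)T) / (σ√T) = (ln(216.04/206.46) + (0.0509+0.2525²/2)·2.3896) / 0.390323 = (0.045357 + 0.197807) / 0.390323 = 0.622980
d₂ = d₁ − σ√T = 0.622980 − 0.390323 = 0.232658
e^{−rT} = e^{−0.0509·2.3896} = 0.885475
N(d₁) = 0.733351,  N(d₂) = 0.591986
Call price V = S·N(d₁) − K·e^{−rT}·N(d₂) = 158.433215 − 108.224126 = 50.209089
φ(d₁) = (1/√(2π))·e^{−d₁²/2} = 0.328575
Θ = −S·φ(d₁)·σ/(2√T) − r·K·e^{−rT}·N(d₂) = −5.797452 − 5.508608 = -11.306060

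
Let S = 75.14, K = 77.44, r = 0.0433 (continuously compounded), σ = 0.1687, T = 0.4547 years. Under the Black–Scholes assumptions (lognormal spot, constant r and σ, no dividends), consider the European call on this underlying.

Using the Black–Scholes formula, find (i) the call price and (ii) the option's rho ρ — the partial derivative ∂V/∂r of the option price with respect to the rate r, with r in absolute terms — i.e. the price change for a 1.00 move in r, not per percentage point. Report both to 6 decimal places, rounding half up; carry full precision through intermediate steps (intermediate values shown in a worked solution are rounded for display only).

price = 3.045465
ρ = 15.220133

σ√T = 0.1687·√0.4547 = 0.113757
d₁ = (ln(S/K) + (r+σ²/2)T) / (σ√T) = (ln(75.14/77.44) + (0.0433+0.1687²/2)·0.4547) / 0.113757 = (-0.030150 + 0.026159) / 0.113757 = -0.035089
d₂ = d₁ − σ√T = -0.035089 − 0.113757 = -0.148846
e^{−rT} = e^{−0.0433·0.4547} = 0.980504
N(d₁) = 0.486004,  N(d₂) = 0.440838
Call price V = S·N(d₁) − K·e^{−rT}·N(d₂) = 36.518378 − 33.472913 = 3.045465
ρ = K·T·e^{−rT}·N(d₂) = 15.220133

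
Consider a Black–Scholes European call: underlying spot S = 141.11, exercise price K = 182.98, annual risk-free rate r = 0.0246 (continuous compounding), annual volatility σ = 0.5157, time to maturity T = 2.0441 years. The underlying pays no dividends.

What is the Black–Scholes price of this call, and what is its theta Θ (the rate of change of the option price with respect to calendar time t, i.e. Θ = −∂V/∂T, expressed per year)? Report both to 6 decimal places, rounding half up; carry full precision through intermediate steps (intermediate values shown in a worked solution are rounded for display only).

σ√T = 0.5157·√2.0441 = 0.737307
d₁ = (ln(S/K) + (r+σ²/2)T) / (σ√T) = (ln(141.11/182.98) + (0.0246+0.5157²/2)·2.0441) / 0.737307 = (-0.259837 + 0.322095) / 0.737307 = 0.084440
d₂ = d₁ − σ√T = 0.084440 − 0.737307 = -0.652867
e^{−rT} = e^{−0.0246·2.0441} = 0.950958
N(d₁) = 0.533647,  N(d₂) = 0.256921
Call price V = S·N(d₁) − K·e^{−rT}·N(d₂) = 75.302898 − 44.705924 = 30.596974
φ(d₁) = (1/√(2π))·e^{−d₁²/2} = 0.397523
Θ = −S·φ(d₁)·σ/(2√T) − r·K·e^{−rT}·N(d₂) = −10.116625 − 1.099766 = -11.216390

price = 30.596974
Θ = -11.216390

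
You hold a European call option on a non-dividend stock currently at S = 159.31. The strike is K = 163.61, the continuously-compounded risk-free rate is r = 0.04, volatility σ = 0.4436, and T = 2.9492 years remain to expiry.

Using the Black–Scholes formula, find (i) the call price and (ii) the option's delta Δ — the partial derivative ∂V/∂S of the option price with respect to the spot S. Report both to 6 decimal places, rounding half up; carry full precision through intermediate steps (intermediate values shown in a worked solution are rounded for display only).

price = 52.469811
Δ = 0.691742

σ√T = 0.4436·√2.9492 = 0.761805
d₁ = (ln(S/K) + (r+σ²/2)T) / (σ√T) = (ln(159.31/163.61) + (0.04+0.4436²/2)·2.9492) / 0.761805 = (-0.026634 + 0.408141) / 0.761805 = 0.500795
d₂ = d₁ − σ√T = 0.500795 − 0.761805 = -0.261010
e^{−rT} = e^{−0.04·2.9492} = 0.888724
N(d₁) = 0.691742,  N(d₂) = 0.397042
Call price V = S·N(d₁) − K·e^{−rT}·N(d₂) = 110.201440 − 57.731629 = 52.469811
Δ = N(d₁) = 0.691742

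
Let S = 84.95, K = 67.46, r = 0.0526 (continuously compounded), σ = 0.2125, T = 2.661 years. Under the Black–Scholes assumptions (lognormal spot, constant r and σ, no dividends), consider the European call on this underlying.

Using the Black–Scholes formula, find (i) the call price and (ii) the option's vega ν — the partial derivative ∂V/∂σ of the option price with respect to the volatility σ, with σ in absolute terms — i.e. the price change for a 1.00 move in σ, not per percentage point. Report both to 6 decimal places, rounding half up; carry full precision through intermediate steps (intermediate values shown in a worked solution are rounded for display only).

σ√T = 0.2125·√2.661 = 0.346642
d₁ = (ln(S/K) + (r+σ²/2)T) / (σ√T) = (ln(84.95/67.46) + (0.0526+0.2125²/2)·2.661) / 0.346642 = (0.230528 + 0.200049) / 0.346642 = 1.242137
d₂ = d₁ − σ√T = 1.242137 − 0.346642 = 0.895495
e^{−rT} = e^{−0.0526·2.661} = 0.869386
N(d₁) = 0.892907,  N(d₂) = 0.814739
Call price V = S·N(d₁) − K·e^{−rT}·N(d₂) = 75.852447 − 47.783403 = 28.069045
φ(d₁) = (1/√(2π))·e^{−d₁²/2} = 0.184447
ν = S·φ(d₁)·√T = 25.559863

price = 28.069045
ν = 25.559863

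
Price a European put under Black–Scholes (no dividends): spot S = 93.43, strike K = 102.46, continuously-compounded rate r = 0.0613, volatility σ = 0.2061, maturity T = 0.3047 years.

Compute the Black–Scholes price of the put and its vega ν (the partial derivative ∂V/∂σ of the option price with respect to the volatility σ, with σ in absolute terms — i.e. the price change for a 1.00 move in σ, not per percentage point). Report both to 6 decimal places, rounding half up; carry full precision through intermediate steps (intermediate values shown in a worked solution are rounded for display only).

σ√T = 0.2061·√0.3047 = 0.113766
d₁ = (ln(S/K) + (r+σ²/2)T) / (σ√T) = (ln(93.43/102.46) + (0.0613+0.2061²/2)·0.3047) / 0.113766 = (-0.092260 + 0.025150) / 0.113766 = -0.589897
d₂ = d₁ − σ√T = -0.589897 − 0.113766 = -0.703663
e^{−rT} = e^{−0.0613·0.3047} = 0.981495
N(−d₁) = 0.722370,  N(−d₂) = 0.759179
Put price V = K·e^{−rT}·N(−d₂) − S·N(−d₁) = 76.346055 − 67.491038 = 8.855017
φ(d₁) = (1/√(2π))·e^{−d₁²/2} = 0.335234
ν = S·φ(d₁)·√T = 17.289010

price = 8.855017
ν = 17.289010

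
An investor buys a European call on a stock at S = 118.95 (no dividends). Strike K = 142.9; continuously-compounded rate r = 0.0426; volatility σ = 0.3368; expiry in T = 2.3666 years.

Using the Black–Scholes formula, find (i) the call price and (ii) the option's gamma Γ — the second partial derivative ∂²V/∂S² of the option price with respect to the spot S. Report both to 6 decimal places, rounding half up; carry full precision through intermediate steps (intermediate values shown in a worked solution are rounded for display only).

σ√T = 0.3368·√2.3666 = 0.518125
d₁ = (ln(S/K) + (r+σ²/2)T) / (σ√T) = (ln(118.95/142.9) + (0.0426+0.3368²/2)·2.3666) / 0.518125 = (-0.183442 + 0.235044) / 0.518125 = 0.099594
d₂ = d₁ − σ√T = 0.099594 − 0.518125 = -0.418531
e^{−rT} = e^{−0.0426·2.3666} = 0.904098
N(d₁) = 0.539667,  N(d₂) = 0.337779
Call price V = S·N(d₁) − K·e^{−rT}·N(d₂) = 64.193342 − 43.639631 = 20.553711
φ(d₁) = (1/√(2π))·e^{−d₁²/2} = 0.396969
Γ = φ(d₁) / (S·σ·√T) = 0.006441

price = 20.553711
Γ = 0.006441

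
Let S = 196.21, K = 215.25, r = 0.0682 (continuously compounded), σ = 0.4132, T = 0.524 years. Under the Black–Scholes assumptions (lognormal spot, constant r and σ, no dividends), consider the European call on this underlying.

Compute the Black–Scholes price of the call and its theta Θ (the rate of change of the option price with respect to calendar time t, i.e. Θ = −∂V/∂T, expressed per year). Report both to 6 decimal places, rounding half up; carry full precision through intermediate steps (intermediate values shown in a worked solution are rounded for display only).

price = 18.696292
Θ = -27.521205

σ√T = 0.4132·√0.524 = 0.299107
d₁ = (ln(S/K) + (r+σ²/2)T) / (σ√T) = (ln(196.21/215.25) + (0.0682+0.4132²/2)·0.524) / 0.299107 = (-0.092615 + 0.080469) / 0.299107 = -0.040606
d₂ = d₁ − σ√T = -0.040606 − 0.299107 = -0.339712
e^{−rT} = e^{−0.0682·0.524} = 0.964894
N(d₁) = 0.483805,  N(d₂) = 0.367037
Call price V = S·N(d₁) − K·e^{−rT}·N(d₂) = 94.927396 − 76.231104 = 18.696292
φ(d₁) = (1/√(2π))·e^{−d₁²/2} = 0.398614
Θ = −S·φ(d₁)·σ/(2√T) − r·K·e^{−rT}·N(d₂) = −22.322243 − 5.198961 = -27.521205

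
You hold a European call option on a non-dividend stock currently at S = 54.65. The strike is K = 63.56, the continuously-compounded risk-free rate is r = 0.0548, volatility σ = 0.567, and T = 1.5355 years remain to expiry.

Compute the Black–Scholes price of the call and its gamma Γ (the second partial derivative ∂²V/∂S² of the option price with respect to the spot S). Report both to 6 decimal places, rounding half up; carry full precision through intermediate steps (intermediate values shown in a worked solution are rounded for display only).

price = 13.705193
Γ = 0.010055

σ√T = 0.567·√1.5355 = 0.702600
d₁ = (ln(S/K) + (r+σ²/2)T) / (σ√T) = (ln(54.65/63.56) + (0.0548+0.567²/2)·1.5355) / 0.702600 = (-0.151035 + 0.330969) / 0.702600 = 0.256097
d₂ = d₁ − σ√T = 0.256097 − 0.702600 = -0.446503
e^{−rT} = e^{−0.0548·1.5355} = 0.919298
N(d₁) = 0.601062,  N(d₂) = 0.327617
Call price V = S·N(d₁) − K·e^{−rT}·N(d₂) = 32.848033 − 19.142841 = 13.705193
φ(d₁) = (1/√(2π))·e^{−d₁²/2} = 0.386072
Γ = φ(d₁) / (S·σ·√T) = 0.010055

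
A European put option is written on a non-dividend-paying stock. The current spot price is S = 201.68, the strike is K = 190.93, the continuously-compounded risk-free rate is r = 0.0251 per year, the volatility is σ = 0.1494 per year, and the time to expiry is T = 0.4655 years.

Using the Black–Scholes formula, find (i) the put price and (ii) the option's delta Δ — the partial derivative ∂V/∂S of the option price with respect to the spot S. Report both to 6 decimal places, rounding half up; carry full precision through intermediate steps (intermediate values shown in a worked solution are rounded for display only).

price = 3.077253
Δ = -0.241039

σ√T = 0.1494·√0.4655 = 0.101932
d₁ = (ln(S/K) + (r+σ²/2)T) / (σ√T) = (ln(201.68/190.93) + (0.0251+0.1494²/2)·0.4655) / 0.101932 = (0.054775 + 0.016879) / 0.101932 = 0.702964
d₂ = d₁ − σ√T = 0.702964 − 0.101932 = 0.601032
e^{−rT} = e^{−0.0251·0.4655} = 0.988384
N(−d₁) = 0.241039,  N(−d₂) = 0.273909
Put price V = K·e^{−rT}·N(−d₂) − S·N(−d₁) = 51.690006 − 48.612753 = 3.077253
Δ = −N(−d₁) = -0.241039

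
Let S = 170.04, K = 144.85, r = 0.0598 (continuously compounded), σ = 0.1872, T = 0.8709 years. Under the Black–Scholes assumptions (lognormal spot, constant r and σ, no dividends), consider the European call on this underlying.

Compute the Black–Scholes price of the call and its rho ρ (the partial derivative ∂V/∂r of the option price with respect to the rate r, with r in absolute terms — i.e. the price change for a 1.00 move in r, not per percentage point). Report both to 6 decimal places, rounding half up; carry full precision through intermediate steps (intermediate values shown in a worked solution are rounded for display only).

price = 33.987395
ρ = 104.235310

σ√T = 0.1872·√0.8709 = 0.174699
d₁ = (ln(S/K) + (r+σ²/2)T) / (σ√T) = (ln(170.04/144.85) + (0.0598+0.1872²/2)·0.8709) / 0.174699 = (0.160335 + 0.067340) / 0.174699 = 1.303241
d₂ = d₁ − σ√T = 1.303241 − 0.174699 = 1.128542
e^{−rT} = e^{−0.0598·0.8709} = 0.949253
N(d₁) = 0.903754,  N(d₂) = 0.870454
Call price V = S·N(d₁) − K·e^{−rT}·N(d₂) = 153.674282 − 119.686887 = 33.987395
ρ = K·T·e^{−rT}·N(d₂) = 104.235310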